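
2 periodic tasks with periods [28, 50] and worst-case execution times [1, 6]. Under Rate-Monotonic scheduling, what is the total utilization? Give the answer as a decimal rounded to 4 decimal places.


Compute individual utilizations (exact fractions):
  Task 1: C/T = 1/28 (approx. 0.0357)
  Task 2: C/T = 6/50 = 3/25 (approx. 0.12)
Total utilization U = 1/28 + 3/25 = 109/700
Rounded to 4 decimal places: U = 0.1557
RM (Liu & Layland) bound for 2 tasks = 0.828427; compare with U = 109/700 (approx. 0.155714)
U <= bound, so schedulable by RM sufficient condition.

0.1557


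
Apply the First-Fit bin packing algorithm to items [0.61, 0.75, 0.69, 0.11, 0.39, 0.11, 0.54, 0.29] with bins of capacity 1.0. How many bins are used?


Place items sequentially using First-Fit:
  Item 0.61 -> new Bin 1
  Item 0.75 -> new Bin 2
  Item 0.69 -> new Bin 3
  Item 0.11 -> Bin 1 (now 0.72)
  Item 0.39 -> new Bin 4
  Item 0.11 -> Bin 1 (now 0.83)
  Item 0.54 -> Bin 4 (now 0.93)
  Item 0.29 -> Bin 3 (now 0.98)
Total bins used = 4

4


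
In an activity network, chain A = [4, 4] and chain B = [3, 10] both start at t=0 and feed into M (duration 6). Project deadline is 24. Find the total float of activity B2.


Forward pass: ES(B2) = sum of predecessors on chain B = 3
EF = ES + duration = 3 + 10 = 13
Backward pass: LF(M) = deadline = 24; LS(M) = 24 - 6 = 18
LF(B2) = LS(M) - sum(successors on chain B) = 18 - 0 = 18
LS = LF - duration = 18 - 10 = 8
Total float = LS - ES = 8 - 3 = 5

5


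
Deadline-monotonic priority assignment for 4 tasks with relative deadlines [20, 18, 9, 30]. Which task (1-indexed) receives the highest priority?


Sort tasks by relative deadline (ascending):
  Task 3: deadline = 9
  Task 2: deadline = 18
  Task 1: deadline = 20
  Task 4: deadline = 30
Priority order (highest first): [3, 2, 1, 4]
Highest priority task = 3

3


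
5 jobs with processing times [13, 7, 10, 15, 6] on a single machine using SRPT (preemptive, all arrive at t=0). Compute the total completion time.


Since all jobs arrive at t=0, SRPT equals SPT ordering.
SPT order: [6, 7, 10, 13, 15]
Completion times:
  Job 1: p=6, C=6
  Job 2: p=7, C=13
  Job 3: p=10, C=23
  Job 4: p=13, C=36
  Job 5: p=15, C=51
Total completion time = 6 + 13 + 23 + 36 + 51 = 129

129


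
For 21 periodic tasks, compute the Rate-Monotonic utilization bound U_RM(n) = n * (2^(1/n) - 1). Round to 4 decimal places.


Compute 2^(1/21) = 1.0335577830
Subtract 1: 1.0335577830 - 1 = 0.0335577830
Multiply by n: 21 * 0.0335577830 = 0.7047134430
Round to 4 dp: 0.7047

0.7047


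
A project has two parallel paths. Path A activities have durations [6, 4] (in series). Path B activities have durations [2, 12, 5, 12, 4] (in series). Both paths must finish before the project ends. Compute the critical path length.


Path A total = 6 + 4 = 10
Path B total = 2 + 12 + 5 + 12 + 4 = 35
Critical path = longest path = max(10, 35) = 35

35


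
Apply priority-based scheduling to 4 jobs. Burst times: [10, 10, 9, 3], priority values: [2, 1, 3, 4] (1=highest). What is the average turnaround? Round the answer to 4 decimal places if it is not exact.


Sort by priority (ascending = highest first):
Order: [(1, 10), (2, 10), (3, 9), (4, 3)]
Completion times:
  Priority 1, burst=10, C=10
  Priority 2, burst=10, C=20
  Priority 3, burst=9, C=29
  Priority 4, burst=3, C=32
Average turnaround = 91/4 = 22.75

22.75


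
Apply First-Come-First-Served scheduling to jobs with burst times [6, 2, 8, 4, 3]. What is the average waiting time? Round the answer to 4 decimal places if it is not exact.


FCFS order (as given): [6, 2, 8, 4, 3]
Waiting times:
  Job 1: wait = 0
  Job 2: wait = 6
  Job 3: wait = 8
  Job 4: wait = 16
  Job 5: wait = 20
Sum of waiting times = 50
Average waiting time = 50/5 = 10.0

10.0


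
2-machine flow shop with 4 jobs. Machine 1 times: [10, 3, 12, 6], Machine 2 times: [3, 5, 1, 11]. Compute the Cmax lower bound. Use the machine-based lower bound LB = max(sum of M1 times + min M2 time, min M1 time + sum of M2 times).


LB1 = sum(M1 times) + min(M2 times) = 31 + 1 = 32
LB2 = min(M1 times) + sum(M2 times) = 3 + 20 = 23
Lower bound = max(LB1, LB2) = max(32, 23) = 32

32


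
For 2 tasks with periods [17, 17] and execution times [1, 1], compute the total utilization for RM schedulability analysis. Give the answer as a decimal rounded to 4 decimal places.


Compute individual utilizations (exact fractions):
  Task 1: C/T = 1/17 (approx. 0.0588)
  Task 2: C/T = 1/17 (approx. 0.0588)
Total utilization U = 1/17 + 1/17 = 2/17
Rounded to 4 decimal places: U = 0.1176
RM (Liu & Layland) bound for 2 tasks = 0.828427; compare with U = 2/17 (approx. 0.117647)
U <= bound, so schedulable by RM sufficient condition.

0.1176


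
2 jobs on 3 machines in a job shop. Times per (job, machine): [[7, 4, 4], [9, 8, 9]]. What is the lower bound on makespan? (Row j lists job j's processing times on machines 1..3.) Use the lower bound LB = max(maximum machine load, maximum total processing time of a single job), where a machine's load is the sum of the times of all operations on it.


Machine loads:
  Machine 1: 7 + 9 = 16
  Machine 2: 4 + 8 = 12
  Machine 3: 4 + 9 = 13
Max machine load = 16
Job totals:
  Job 1: 15
  Job 2: 26
Max job total = 26
Lower bound = max(16, 26) = 26

26


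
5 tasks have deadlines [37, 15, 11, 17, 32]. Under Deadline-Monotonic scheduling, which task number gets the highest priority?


Sort tasks by relative deadline (ascending):
  Task 3: deadline = 11
  Task 2: deadline = 15
  Task 4: deadline = 17
  Task 5: deadline = 32
  Task 1: deadline = 37
Priority order (highest first): [3, 2, 4, 5, 1]
Highest priority task = 3

3


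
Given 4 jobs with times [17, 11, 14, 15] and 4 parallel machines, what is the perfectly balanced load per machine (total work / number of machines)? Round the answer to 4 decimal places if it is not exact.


Total processing time = 17 + 11 + 14 + 15 = 57
Number of machines = 4
Ideal balanced load = 57 / 4 = 14.25

14.25


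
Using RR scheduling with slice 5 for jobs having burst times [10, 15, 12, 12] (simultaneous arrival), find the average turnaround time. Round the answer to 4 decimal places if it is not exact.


Time quantum = 5
Execution trace:
  J1 runs 5 units, time = 5
  J2 runs 5 units, time = 10
  J3 runs 5 units, time = 15
  J4 runs 5 units, time = 20
  J1 runs 5 units, time = 25
  J2 runs 5 units, time = 30
  J3 runs 5 units, time = 35
  J4 runs 5 units, time = 40
  J2 runs 5 units, time = 45
  J3 runs 2 units, time = 47
  J4 runs 2 units, time = 49
Finish times: [25, 45, 47, 49]
Average turnaround = 166/4 = 41.5

41.5


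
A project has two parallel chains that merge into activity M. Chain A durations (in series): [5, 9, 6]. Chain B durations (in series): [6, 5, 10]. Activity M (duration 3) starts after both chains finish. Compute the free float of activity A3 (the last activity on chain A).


ES(A3) = sum of predecessors on chain A = 14
EF(A3) = ES + duration = 14 + 6 = 20
Successor of A3 is M. ES(M) = max(sum(A), sum(B)) = max(20, 21) = 21
Free float = ES(successor) - EF(current) = 21 - 20 = 1

1


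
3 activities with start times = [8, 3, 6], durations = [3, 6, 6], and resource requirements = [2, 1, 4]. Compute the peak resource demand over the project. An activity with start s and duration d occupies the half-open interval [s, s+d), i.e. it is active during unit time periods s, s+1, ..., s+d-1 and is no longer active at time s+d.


Each activity i is active on [start_i, start_i + duration_i).
Compute total resource usage per time slot:
  t=0: active resources = [], total = 0
  t=1: active resources = [], total = 0
  t=2: active resources = [], total = 0
  t=3: active resources = [1], total = 1
  t=4: active resources = [1], total = 1
  t=5: active resources = [1], total = 1
  t=6: active resources = [1, 4], total = 5
  t=7: active resources = [1, 4], total = 5
  t=8: active resources = [2, 1, 4], total = 7
  t=9: active resources = [2, 4], total = 6
  t=10: active resources = [2, 4], total = 6
  t=11: active resources = [4], total = 4
Peak resource demand = 7

7


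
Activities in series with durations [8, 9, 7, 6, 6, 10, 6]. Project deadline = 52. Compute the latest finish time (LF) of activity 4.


LF(activity 4) = deadline - sum of successor durations
Successors: activities 5 through 7 with durations [6, 10, 6]
Sum of successor durations = 22
LF = 52 - 22 = 30

30


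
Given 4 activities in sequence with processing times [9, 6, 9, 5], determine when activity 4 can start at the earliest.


Activity 4 starts after activities 1 through 3 complete.
Predecessor durations: [9, 6, 9]
ES = 9 + 6 + 9 = 24

24


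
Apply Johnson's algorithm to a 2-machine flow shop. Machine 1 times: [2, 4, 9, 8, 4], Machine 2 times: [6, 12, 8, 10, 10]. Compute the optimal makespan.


Apply Johnson's rule:
  Group 1 (a <= b): [(1, 2, 6), (2, 4, 12), (5, 4, 10), (4, 8, 10)]
  Group 2 (a > b): [(3, 9, 8)]
Optimal job order: [1, 2, 5, 4, 3]
Schedule:
  Job 1: M1 done at 2, M2 done at 8
  Job 2: M1 done at 6, M2 done at 20
  Job 5: M1 done at 10, M2 done at 30
  Job 4: M1 done at 18, M2 done at 40
  Job 3: M1 done at 27, M2 done at 48
Makespan = 48

48


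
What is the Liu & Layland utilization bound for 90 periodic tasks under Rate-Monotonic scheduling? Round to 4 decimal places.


Compute 2^(1/90) = 1.0077313692
Subtract 1: 1.0077313692 - 1 = 0.0077313692
Multiply by n: 90 * 0.0077313692 = 0.6958232280
Round to 4 dp: 0.6958

0.6958


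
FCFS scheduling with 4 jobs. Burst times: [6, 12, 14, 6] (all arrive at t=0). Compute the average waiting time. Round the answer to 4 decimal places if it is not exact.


FCFS order (as given): [6, 12, 14, 6]
Waiting times:
  Job 1: wait = 0
  Job 2: wait = 6
  Job 3: wait = 18
  Job 4: wait = 32
Sum of waiting times = 56
Average waiting time = 56/4 = 14.0

14.0


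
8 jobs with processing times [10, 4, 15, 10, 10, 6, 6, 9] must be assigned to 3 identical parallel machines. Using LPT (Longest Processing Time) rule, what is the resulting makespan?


Sort jobs in decreasing order (LPT): [15, 10, 10, 10, 9, 6, 6, 4]
Assign each job to the least loaded machine:
  Machine 1: jobs [15, 6], load = 21
  Machine 2: jobs [10, 10, 4], load = 24
  Machine 3: jobs [10, 9, 6], load = 25
Makespan = max load = 25

25


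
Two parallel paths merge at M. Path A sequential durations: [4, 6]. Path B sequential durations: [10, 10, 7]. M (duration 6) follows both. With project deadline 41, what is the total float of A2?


Forward pass: ES(A2) = sum of predecessors on chain A = 4
EF = ES + duration = 4 + 6 = 10
Backward pass: LF(M) = deadline = 41; LS(M) = 41 - 6 = 35
LF(A2) = LS(M) - sum(successors on chain A) = 35 - 0 = 35
LS = LF - duration = 35 - 6 = 29
Total float = LS - ES = 29 - 4 = 25

25


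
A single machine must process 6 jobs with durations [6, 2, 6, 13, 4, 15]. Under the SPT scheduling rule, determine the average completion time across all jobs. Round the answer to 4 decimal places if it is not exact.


Sort jobs by processing time (SPT order): [2, 4, 6, 6, 13, 15]
Compute completion times sequentially:
  Job 1: processing = 2, completes at 2
  Job 2: processing = 4, completes at 6
  Job 3: processing = 6, completes at 12
  Job 4: processing = 6, completes at 18
  Job 5: processing = 13, completes at 31
  Job 6: processing = 15, completes at 46
Sum of completion times = 115
Average completion time = 115/6 = 19.1667

19.1667


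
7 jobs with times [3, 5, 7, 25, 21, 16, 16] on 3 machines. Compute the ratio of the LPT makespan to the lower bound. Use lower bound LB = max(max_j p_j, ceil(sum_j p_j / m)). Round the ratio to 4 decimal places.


LPT order: [25, 21, 16, 16, 7, 5, 3]
Machine loads after assignment: [30, 31, 32]
LPT makespan = 32
Lower bound = max(max_job, ceil(total/3)) = max(25, 31) = 31
Ratio = 32 / 31 = 1.0323

1.0323


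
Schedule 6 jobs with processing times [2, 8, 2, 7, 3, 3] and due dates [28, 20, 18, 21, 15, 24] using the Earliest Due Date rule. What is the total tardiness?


Sort by due date (EDD order): [(3, 15), (2, 18), (8, 20), (7, 21), (3, 24), (2, 28)]
Compute completion times and tardiness:
  Job 1: p=3, d=15, C=3, tardiness=max(0,3-15)=0
  Job 2: p=2, d=18, C=5, tardiness=max(0,5-18)=0
  Job 3: p=8, d=20, C=13, tardiness=max(0,13-20)=0
  Job 4: p=7, d=21, C=20, tardiness=max(0,20-21)=0
  Job 5: p=3, d=24, C=23, tardiness=max(0,23-24)=0
  Job 6: p=2, d=28, C=25, tardiness=max(0,25-28)=0
Total tardiness = 0

0


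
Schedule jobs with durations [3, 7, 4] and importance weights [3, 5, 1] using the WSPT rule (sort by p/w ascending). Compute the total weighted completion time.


Compute p/w ratios and sort ascending (WSPT): [(3, 3), (7, 5), (4, 1)]
Compute weighted completion times:
  Job (p=3,w=3): C=3, w*C=3*3=9
  Job (p=7,w=5): C=10, w*C=5*10=50
  Job (p=4,w=1): C=14, w*C=1*14=14
Total weighted completion time = 73

73


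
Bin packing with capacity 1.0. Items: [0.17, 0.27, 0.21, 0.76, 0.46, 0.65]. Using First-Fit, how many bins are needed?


Place items sequentially using First-Fit:
  Item 0.17 -> new Bin 1
  Item 0.27 -> Bin 1 (now 0.44)
  Item 0.21 -> Bin 1 (now 0.65)
  Item 0.76 -> new Bin 2
  Item 0.46 -> new Bin 3
  Item 0.65 -> new Bin 4
Total bins used = 4

4


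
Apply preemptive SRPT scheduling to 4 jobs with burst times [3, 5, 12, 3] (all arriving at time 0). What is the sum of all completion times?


Since all jobs arrive at t=0, SRPT equals SPT ordering.
SPT order: [3, 3, 5, 12]
Completion times:
  Job 1: p=3, C=3
  Job 2: p=3, C=6
  Job 3: p=5, C=11
  Job 4: p=12, C=23
Total completion time = 3 + 6 + 11 + 23 = 43

43


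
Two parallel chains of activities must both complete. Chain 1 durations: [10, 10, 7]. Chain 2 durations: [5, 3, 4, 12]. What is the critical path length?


Path A total = 10 + 10 + 7 = 27
Path B total = 5 + 3 + 4 + 12 = 24
Critical path = longest path = max(27, 24) = 27

27


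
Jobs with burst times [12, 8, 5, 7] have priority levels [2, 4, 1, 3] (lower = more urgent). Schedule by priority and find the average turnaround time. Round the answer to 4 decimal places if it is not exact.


Sort by priority (ascending = highest first):
Order: [(1, 5), (2, 12), (3, 7), (4, 8)]
Completion times:
  Priority 1, burst=5, C=5
  Priority 2, burst=12, C=17
  Priority 3, burst=7, C=24
  Priority 4, burst=8, C=32
Average turnaround = 78/4 = 19.5

19.5


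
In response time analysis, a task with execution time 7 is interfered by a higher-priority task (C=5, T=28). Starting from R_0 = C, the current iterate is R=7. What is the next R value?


R_next = C + ceil(R_prev / T_hp) * C_hp
ceil(7 / 28) = ceil(0.25) = 1
Interference = 1 * 5 = 5
R_next = 7 + 5 = 12

12


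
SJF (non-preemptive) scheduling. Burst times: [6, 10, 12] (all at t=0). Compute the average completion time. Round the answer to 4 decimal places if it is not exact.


SJF order (ascending): [6, 10, 12]
Completion times:
  Job 1: burst=6, C=6
  Job 2: burst=10, C=16
  Job 3: burst=12, C=28
Average completion = 50/3 = 16.6667

16.6667


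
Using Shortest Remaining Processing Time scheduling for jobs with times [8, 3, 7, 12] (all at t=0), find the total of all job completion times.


Since all jobs arrive at t=0, SRPT equals SPT ordering.
SPT order: [3, 7, 8, 12]
Completion times:
  Job 1: p=3, C=3
  Job 2: p=7, C=10
  Job 3: p=8, C=18
  Job 4: p=12, C=30
Total completion time = 3 + 10 + 18 + 30 = 61

61


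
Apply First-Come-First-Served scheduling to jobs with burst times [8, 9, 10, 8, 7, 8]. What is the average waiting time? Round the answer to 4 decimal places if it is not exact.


FCFS order (as given): [8, 9, 10, 8, 7, 8]
Waiting times:
  Job 1: wait = 0
  Job 2: wait = 8
  Job 3: wait = 17
  Job 4: wait = 27
  Job 5: wait = 35
  Job 6: wait = 42
Sum of waiting times = 129
Average waiting time = 129/6 = 21.5

21.5


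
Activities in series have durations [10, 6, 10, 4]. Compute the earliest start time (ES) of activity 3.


Activity 3 starts after activities 1 through 2 complete.
Predecessor durations: [10, 6]
ES = 10 + 6 = 16

16


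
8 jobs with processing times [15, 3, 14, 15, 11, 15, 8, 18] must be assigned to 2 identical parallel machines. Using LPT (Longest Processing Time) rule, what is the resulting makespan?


Sort jobs in decreasing order (LPT): [18, 15, 15, 15, 14, 11, 8, 3]
Assign each job to the least loaded machine:
  Machine 1: jobs [18, 15, 11, 8], load = 52
  Machine 2: jobs [15, 15, 14, 3], load = 47
Makespan = max load = 52

52


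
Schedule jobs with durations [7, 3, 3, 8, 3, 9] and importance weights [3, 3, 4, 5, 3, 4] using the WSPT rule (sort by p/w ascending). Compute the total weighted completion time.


Compute p/w ratios and sort ascending (WSPT): [(3, 4), (3, 3), (3, 3), (8, 5), (9, 4), (7, 3)]
Compute weighted completion times:
  Job (p=3,w=4): C=3, w*C=4*3=12
  Job (p=3,w=3): C=6, w*C=3*6=18
  Job (p=3,w=3): C=9, w*C=3*9=27
  Job (p=8,w=5): C=17, w*C=5*17=85
  Job (p=9,w=4): C=26, w*C=4*26=104
  Job (p=7,w=3): C=33, w*C=3*33=99
Total weighted completion time = 345

345


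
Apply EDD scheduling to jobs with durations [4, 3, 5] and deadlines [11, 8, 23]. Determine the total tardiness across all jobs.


Sort by due date (EDD order): [(3, 8), (4, 11), (5, 23)]
Compute completion times and tardiness:
  Job 1: p=3, d=8, C=3, tardiness=max(0,3-8)=0
  Job 2: p=4, d=11, C=7, tardiness=max(0,7-11)=0
  Job 3: p=5, d=23, C=12, tardiness=max(0,12-23)=0
Total tardiness = 0

0


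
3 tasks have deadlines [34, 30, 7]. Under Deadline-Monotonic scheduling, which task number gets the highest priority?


Sort tasks by relative deadline (ascending):
  Task 3: deadline = 7
  Task 2: deadline = 30
  Task 1: deadline = 34
Priority order (highest first): [3, 2, 1]
Highest priority task = 3

3


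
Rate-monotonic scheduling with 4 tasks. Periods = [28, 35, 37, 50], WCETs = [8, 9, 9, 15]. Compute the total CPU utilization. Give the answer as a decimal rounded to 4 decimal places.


Compute individual utilizations (exact fractions):
  Task 1: C/T = 8/28 = 2/7 (approx. 0.2857)
  Task 2: C/T = 9/35 (approx. 0.2571)
  Task 3: C/T = 9/37 (approx. 0.2432)
  Task 4: C/T = 15/50 = 3/10 (approx. 0.3)
Total utilization U = 2/7 + 9/35 + 9/37 + 3/10 = 2813/2590
Rounded to 4 decimal places: U = 1.0861
RM (Liu & Layland) bound for 4 tasks = 0.756828; compare with U = 2813/2590 (approx. 1.086100)
U > 1, so the task set is not schedulable (processor overloaded).

1.0861


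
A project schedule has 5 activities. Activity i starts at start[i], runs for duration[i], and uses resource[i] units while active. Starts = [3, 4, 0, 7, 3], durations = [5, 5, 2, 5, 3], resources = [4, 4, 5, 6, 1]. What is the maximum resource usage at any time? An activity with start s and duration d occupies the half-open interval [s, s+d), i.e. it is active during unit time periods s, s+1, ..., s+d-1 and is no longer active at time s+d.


Each activity i is active on [start_i, start_i + duration_i).
Compute total resource usage per time slot:
  t=0: active resources = [5], total = 5
  t=1: active resources = [5], total = 5
  t=2: active resources = [], total = 0
  t=3: active resources = [4, 1], total = 5
  t=4: active resources = [4, 4, 1], total = 9
  t=5: active resources = [4, 4, 1], total = 9
  t=6: active resources = [4, 4], total = 8
  t=7: active resources = [4, 4, 6], total = 14
  t=8: active resources = [4, 6], total = 10
  t=9: active resources = [6], total = 6
  t=10: active resources = [6], total = 6
  t=11: active resources = [6], total = 6
Peak resource demand = 14

14


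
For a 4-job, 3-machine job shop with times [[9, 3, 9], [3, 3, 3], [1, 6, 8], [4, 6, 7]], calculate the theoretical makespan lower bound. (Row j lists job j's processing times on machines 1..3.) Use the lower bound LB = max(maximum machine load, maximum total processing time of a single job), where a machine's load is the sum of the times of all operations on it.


Machine loads:
  Machine 1: 9 + 3 + 1 + 4 = 17
  Machine 2: 3 + 3 + 6 + 6 = 18
  Machine 3: 9 + 3 + 8 + 7 = 27
Max machine load = 27
Job totals:
  Job 1: 21
  Job 2: 9
  Job 3: 15
  Job 4: 17
Max job total = 21
Lower bound = max(27, 21) = 27

27


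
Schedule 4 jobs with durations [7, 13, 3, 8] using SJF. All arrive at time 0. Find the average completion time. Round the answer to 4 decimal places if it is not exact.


SJF order (ascending): [3, 7, 8, 13]
Completion times:
  Job 1: burst=3, C=3
  Job 2: burst=7, C=10
  Job 3: burst=8, C=18
  Job 4: burst=13, C=31
Average completion = 62/4 = 15.5

15.5


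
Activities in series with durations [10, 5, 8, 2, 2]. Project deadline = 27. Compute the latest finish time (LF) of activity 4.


LF(activity 4) = deadline - sum of successor durations
Successors: activities 5 through 5 with durations [2]
Sum of successor durations = 2
LF = 27 - 2 = 25

25


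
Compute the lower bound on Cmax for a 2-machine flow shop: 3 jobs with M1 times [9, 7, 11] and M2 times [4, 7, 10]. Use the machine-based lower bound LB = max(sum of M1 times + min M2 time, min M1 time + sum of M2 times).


LB1 = sum(M1 times) + min(M2 times) = 27 + 4 = 31
LB2 = min(M1 times) + sum(M2 times) = 7 + 21 = 28
Lower bound = max(LB1, LB2) = max(31, 28) = 31

31


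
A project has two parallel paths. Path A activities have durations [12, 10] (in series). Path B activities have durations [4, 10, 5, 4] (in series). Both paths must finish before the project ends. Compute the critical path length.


Path A total = 12 + 10 = 22
Path B total = 4 + 10 + 5 + 4 = 23
Critical path = longest path = max(22, 23) = 23

23


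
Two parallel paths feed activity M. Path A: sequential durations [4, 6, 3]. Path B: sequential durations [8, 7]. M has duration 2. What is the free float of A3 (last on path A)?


ES(A3) = sum of predecessors on chain A = 10
EF(A3) = ES + duration = 10 + 3 = 13
Successor of A3 is M. ES(M) = max(sum(A), sum(B)) = max(13, 15) = 15
Free float = ES(successor) - EF(current) = 15 - 13 = 2

2


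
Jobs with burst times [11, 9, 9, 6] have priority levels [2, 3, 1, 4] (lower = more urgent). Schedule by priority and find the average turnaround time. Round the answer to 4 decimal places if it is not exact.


Sort by priority (ascending = highest first):
Order: [(1, 9), (2, 11), (3, 9), (4, 6)]
Completion times:
  Priority 1, burst=9, C=9
  Priority 2, burst=11, C=20
  Priority 3, burst=9, C=29
  Priority 4, burst=6, C=35
Average turnaround = 93/4 = 23.25

23.25


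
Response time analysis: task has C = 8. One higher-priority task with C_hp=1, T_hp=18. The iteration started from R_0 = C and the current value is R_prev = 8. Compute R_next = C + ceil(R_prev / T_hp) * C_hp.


R_next = C + ceil(R_prev / T_hp) * C_hp
ceil(8 / 18) = ceil(0.4444) = 1
Interference = 1 * 1 = 1
R_next = 8 + 1 = 9

9


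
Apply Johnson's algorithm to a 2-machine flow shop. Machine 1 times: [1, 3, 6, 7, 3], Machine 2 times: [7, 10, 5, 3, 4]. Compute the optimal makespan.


Apply Johnson's rule:
  Group 1 (a <= b): [(1, 1, 7), (2, 3, 10), (5, 3, 4)]
  Group 2 (a > b): [(3, 6, 5), (4, 7, 3)]
Optimal job order: [1, 2, 5, 3, 4]
Schedule:
  Job 1: M1 done at 1, M2 done at 8
  Job 2: M1 done at 4, M2 done at 18
  Job 5: M1 done at 7, M2 done at 22
  Job 3: M1 done at 13, M2 done at 27
  Job 4: M1 done at 20, M2 done at 30
Makespan = 30

30


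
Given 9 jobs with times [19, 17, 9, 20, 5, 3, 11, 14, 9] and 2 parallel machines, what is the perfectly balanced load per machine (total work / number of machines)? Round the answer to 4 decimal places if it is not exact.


Total processing time = 19 + 17 + 9 + 20 + 5 + 3 + 11 + 14 + 9 = 107
Number of machines = 2
Ideal balanced load = 107 / 2 = 53.5

53.5


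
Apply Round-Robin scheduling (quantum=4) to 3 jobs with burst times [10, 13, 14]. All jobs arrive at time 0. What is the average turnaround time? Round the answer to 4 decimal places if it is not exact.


Time quantum = 4
Execution trace:
  J1 runs 4 units, time = 4
  J2 runs 4 units, time = 8
  J3 runs 4 units, time = 12
  J1 runs 4 units, time = 16
  J2 runs 4 units, time = 20
  J3 runs 4 units, time = 24
  J1 runs 2 units, time = 26
  J2 runs 4 units, time = 30
  J3 runs 4 units, time = 34
  J2 runs 1 units, time = 35
  J3 runs 2 units, time = 37
Finish times: [26, 35, 37]
Average turnaround = 98/3 = 32.6667

32.6667


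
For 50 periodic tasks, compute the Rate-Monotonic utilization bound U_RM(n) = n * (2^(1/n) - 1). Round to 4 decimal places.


Compute 2^(1/50) = 1.0139594798
Subtract 1: 1.0139594798 - 1 = 0.0139594798
Multiply by n: 50 * 0.0139594798 = 0.6979739900
Round to 4 dp: 0.6980

0.6980


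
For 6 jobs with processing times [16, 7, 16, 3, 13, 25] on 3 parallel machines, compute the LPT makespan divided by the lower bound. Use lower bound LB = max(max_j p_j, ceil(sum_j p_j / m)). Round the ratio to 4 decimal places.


LPT order: [25, 16, 16, 13, 7, 3]
Machine loads after assignment: [25, 29, 26]
LPT makespan = 29
Lower bound = max(max_job, ceil(total/3)) = max(25, 27) = 27
Ratio = 29 / 27 = 1.0741

1.0741


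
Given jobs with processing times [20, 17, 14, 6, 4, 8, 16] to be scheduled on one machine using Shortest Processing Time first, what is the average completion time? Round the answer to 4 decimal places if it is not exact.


Sort jobs by processing time (SPT order): [4, 6, 8, 14, 16, 17, 20]
Compute completion times sequentially:
  Job 1: processing = 4, completes at 4
  Job 2: processing = 6, completes at 10
  Job 3: processing = 8, completes at 18
  Job 4: processing = 14, completes at 32
  Job 5: processing = 16, completes at 48
  Job 6: processing = 17, completes at 65
  Job 7: processing = 20, completes at 85
Sum of completion times = 262
Average completion time = 262/7 = 37.4286

37.4286


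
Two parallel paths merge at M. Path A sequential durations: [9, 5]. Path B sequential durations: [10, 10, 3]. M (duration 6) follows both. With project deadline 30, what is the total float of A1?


Forward pass: ES(A1) = sum of predecessors on chain A = 0
EF = ES + duration = 0 + 9 = 9
Backward pass: LF(M) = deadline = 30; LS(M) = 30 - 6 = 24
LF(A1) = LS(M) - sum(successors on chain A) = 24 - 5 = 19
LS = LF - duration = 19 - 9 = 10
Total float = LS - ES = 10 - 0 = 10

10


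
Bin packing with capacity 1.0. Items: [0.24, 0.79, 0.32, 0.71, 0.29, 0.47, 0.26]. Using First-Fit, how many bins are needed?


Place items sequentially using First-Fit:
  Item 0.24 -> new Bin 1
  Item 0.79 -> new Bin 2
  Item 0.32 -> Bin 1 (now 0.56)
  Item 0.71 -> new Bin 3
  Item 0.29 -> Bin 1 (now 0.85)
  Item 0.47 -> new Bin 4
  Item 0.26 -> Bin 3 (now 0.97)
Total bins used = 4

4


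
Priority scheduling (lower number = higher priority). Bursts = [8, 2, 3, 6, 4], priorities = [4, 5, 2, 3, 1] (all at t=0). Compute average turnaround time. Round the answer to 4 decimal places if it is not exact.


Sort by priority (ascending = highest first):
Order: [(1, 4), (2, 3), (3, 6), (4, 8), (5, 2)]
Completion times:
  Priority 1, burst=4, C=4
  Priority 2, burst=3, C=7
  Priority 3, burst=6, C=13
  Priority 4, burst=8, C=21
  Priority 5, burst=2, C=23
Average turnaround = 68/5 = 13.6

13.6


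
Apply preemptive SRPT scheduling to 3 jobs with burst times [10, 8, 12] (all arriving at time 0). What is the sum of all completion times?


Since all jobs arrive at t=0, SRPT equals SPT ordering.
SPT order: [8, 10, 12]
Completion times:
  Job 1: p=8, C=8
  Job 2: p=10, C=18
  Job 3: p=12, C=30
Total completion time = 8 + 18 + 30 = 56

56


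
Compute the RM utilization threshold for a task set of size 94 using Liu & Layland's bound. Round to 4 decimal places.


Compute 2^(1/94) = 1.0074011604
Subtract 1: 1.0074011604 - 1 = 0.0074011604
Multiply by n: 94 * 0.0074011604 = 0.6957090776
Round to 4 dp: 0.6957

0.6957


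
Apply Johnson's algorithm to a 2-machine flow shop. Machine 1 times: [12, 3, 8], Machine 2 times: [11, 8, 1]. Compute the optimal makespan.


Apply Johnson's rule:
  Group 1 (a <= b): [(2, 3, 8)]
  Group 2 (a > b): [(1, 12, 11), (3, 8, 1)]
Optimal job order: [2, 1, 3]
Schedule:
  Job 2: M1 done at 3, M2 done at 11
  Job 1: M1 done at 15, M2 done at 26
  Job 3: M1 done at 23, M2 done at 27
Makespan = 27

27


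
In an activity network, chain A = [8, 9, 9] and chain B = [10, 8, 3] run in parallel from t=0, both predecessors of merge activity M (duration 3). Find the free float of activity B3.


ES(B3) = sum of predecessors on chain B = 18
EF(B3) = ES + duration = 18 + 3 = 21
Successor of B3 is M. ES(M) = max(sum(A), sum(B)) = max(26, 21) = 26
Free float = ES(successor) - EF(current) = 26 - 21 = 5

5


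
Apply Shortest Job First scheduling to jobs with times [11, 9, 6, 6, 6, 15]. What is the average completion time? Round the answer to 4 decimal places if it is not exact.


SJF order (ascending): [6, 6, 6, 9, 11, 15]
Completion times:
  Job 1: burst=6, C=6
  Job 2: burst=6, C=12
  Job 3: burst=6, C=18
  Job 4: burst=9, C=27
  Job 5: burst=11, C=38
  Job 6: burst=15, C=53
Average completion = 154/6 = 25.6667

25.6667


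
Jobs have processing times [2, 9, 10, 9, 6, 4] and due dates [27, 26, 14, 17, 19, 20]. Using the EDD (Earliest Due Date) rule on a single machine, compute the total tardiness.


Sort by due date (EDD order): [(10, 14), (9, 17), (6, 19), (4, 20), (9, 26), (2, 27)]
Compute completion times and tardiness:
  Job 1: p=10, d=14, C=10, tardiness=max(0,10-14)=0
  Job 2: p=9, d=17, C=19, tardiness=max(0,19-17)=2
  Job 3: p=6, d=19, C=25, tardiness=max(0,25-19)=6
  Job 4: p=4, d=20, C=29, tardiness=max(0,29-20)=9
  Job 5: p=9, d=26, C=38, tardiness=max(0,38-26)=12
  Job 6: p=2, d=27, C=40, tardiness=max(0,40-27)=13
Total tardiness = 42

42


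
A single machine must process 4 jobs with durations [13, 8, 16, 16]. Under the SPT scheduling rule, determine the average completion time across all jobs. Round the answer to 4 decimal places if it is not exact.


Sort jobs by processing time (SPT order): [8, 13, 16, 16]
Compute completion times sequentially:
  Job 1: processing = 8, completes at 8
  Job 2: processing = 13, completes at 21
  Job 3: processing = 16, completes at 37
  Job 4: processing = 16, completes at 53
Sum of completion times = 119
Average completion time = 119/4 = 29.75

29.75


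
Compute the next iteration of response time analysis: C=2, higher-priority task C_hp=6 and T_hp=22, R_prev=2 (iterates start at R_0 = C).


R_next = C + ceil(R_prev / T_hp) * C_hp
ceil(2 / 22) = ceil(0.0909) = 1
Interference = 1 * 6 = 6
R_next = 2 + 6 = 8

8


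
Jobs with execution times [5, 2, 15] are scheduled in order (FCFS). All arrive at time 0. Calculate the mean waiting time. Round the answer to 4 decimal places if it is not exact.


FCFS order (as given): [5, 2, 15]
Waiting times:
  Job 1: wait = 0
  Job 2: wait = 5
  Job 3: wait = 7
Sum of waiting times = 12
Average waiting time = 12/3 = 4.0

4.0


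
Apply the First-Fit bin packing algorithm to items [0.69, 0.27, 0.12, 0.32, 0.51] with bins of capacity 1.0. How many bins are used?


Place items sequentially using First-Fit:
  Item 0.69 -> new Bin 1
  Item 0.27 -> Bin 1 (now 0.96)
  Item 0.12 -> new Bin 2
  Item 0.32 -> Bin 2 (now 0.44)
  Item 0.51 -> Bin 2 (now 0.95)
Total bins used = 2

2


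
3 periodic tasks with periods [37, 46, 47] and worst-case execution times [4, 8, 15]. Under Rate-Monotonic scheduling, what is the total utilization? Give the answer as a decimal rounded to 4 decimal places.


Compute individual utilizations (exact fractions):
  Task 1: C/T = 4/37 (approx. 0.1081)
  Task 2: C/T = 8/46 = 4/23 (approx. 0.1739)
  Task 3: C/T = 15/47 (approx. 0.3191)
Total utilization U = 4/37 + 4/23 + 15/47 = 24045/39997
Rounded to 4 decimal places: U = 0.6012
RM (Liu & Layland) bound for 3 tasks = 0.779763; compare with U = 24045/39997 (approx. 0.601170)
U <= bound, so schedulable by RM sufficient condition.

0.6012


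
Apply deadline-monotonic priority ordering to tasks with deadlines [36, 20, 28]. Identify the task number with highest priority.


Sort tasks by relative deadline (ascending):
  Task 2: deadline = 20
  Task 3: deadline = 28
  Task 1: deadline = 36
Priority order (highest first): [2, 3, 1]
Highest priority task = 2

2


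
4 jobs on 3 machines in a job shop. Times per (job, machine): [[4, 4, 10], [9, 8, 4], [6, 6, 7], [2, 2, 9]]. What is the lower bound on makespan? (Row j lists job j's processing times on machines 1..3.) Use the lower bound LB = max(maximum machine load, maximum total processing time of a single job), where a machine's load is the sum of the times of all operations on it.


Machine loads:
  Machine 1: 4 + 9 + 6 + 2 = 21
  Machine 2: 4 + 8 + 6 + 2 = 20
  Machine 3: 10 + 4 + 7 + 9 = 30
Max machine load = 30
Job totals:
  Job 1: 18
  Job 2: 21
  Job 3: 19
  Job 4: 13
Max job total = 21
Lower bound = max(30, 21) = 30

30


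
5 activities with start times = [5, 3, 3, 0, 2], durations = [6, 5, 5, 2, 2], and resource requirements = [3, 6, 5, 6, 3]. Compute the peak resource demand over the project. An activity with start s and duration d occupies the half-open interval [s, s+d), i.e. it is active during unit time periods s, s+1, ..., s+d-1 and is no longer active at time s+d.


Each activity i is active on [start_i, start_i + duration_i).
Compute total resource usage per time slot:
  t=0: active resources = [6], total = 6
  t=1: active resources = [6], total = 6
  t=2: active resources = [3], total = 3
  t=3: active resources = [6, 5, 3], total = 14
  t=4: active resources = [6, 5], total = 11
  t=5: active resources = [3, 6, 5], total = 14
  t=6: active resources = [3, 6, 5], total = 14
  t=7: active resources = [3, 6, 5], total = 14
  t=8: active resources = [3], total = 3
  t=9: active resources = [3], total = 3
  t=10: active resources = [3], total = 3
Peak resource demand = 14

14


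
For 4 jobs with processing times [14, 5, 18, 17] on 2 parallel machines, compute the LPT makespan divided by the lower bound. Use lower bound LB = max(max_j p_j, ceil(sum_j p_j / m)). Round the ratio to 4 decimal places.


LPT order: [18, 17, 14, 5]
Machine loads after assignment: [23, 31]
LPT makespan = 31
Lower bound = max(max_job, ceil(total/2)) = max(18, 27) = 27
Ratio = 31 / 27 = 1.1481

1.1481


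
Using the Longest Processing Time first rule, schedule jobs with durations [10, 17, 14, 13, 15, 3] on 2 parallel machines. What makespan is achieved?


Sort jobs in decreasing order (LPT): [17, 15, 14, 13, 10, 3]
Assign each job to the least loaded machine:
  Machine 1: jobs [17, 13, 3], load = 33
  Machine 2: jobs [15, 14, 10], load = 39
Makespan = max load = 39

39


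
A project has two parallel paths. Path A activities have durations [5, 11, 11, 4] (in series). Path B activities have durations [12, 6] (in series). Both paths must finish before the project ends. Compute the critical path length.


Path A total = 5 + 11 + 11 + 4 = 31
Path B total = 12 + 6 = 18
Critical path = longest path = max(31, 18) = 31

31


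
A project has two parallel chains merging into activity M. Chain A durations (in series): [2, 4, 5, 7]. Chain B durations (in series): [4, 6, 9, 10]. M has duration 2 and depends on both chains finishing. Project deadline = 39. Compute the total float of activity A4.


Forward pass: ES(A4) = sum of predecessors on chain A = 11
EF = ES + duration = 11 + 7 = 18
Backward pass: LF(M) = deadline = 39; LS(M) = 39 - 2 = 37
LF(A4) = LS(M) - sum(successors on chain A) = 37 - 0 = 37
LS = LF - duration = 37 - 7 = 30
Total float = LS - ES = 30 - 11 = 19

19


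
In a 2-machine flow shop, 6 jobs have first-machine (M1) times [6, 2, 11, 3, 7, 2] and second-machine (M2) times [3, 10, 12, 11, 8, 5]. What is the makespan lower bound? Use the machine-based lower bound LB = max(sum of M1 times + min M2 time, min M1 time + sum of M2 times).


LB1 = sum(M1 times) + min(M2 times) = 31 + 3 = 34
LB2 = min(M1 times) + sum(M2 times) = 2 + 49 = 51
Lower bound = max(LB1, LB2) = max(34, 51) = 51

51


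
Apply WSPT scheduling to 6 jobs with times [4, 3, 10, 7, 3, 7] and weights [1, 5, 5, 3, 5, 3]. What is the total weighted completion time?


Compute p/w ratios and sort ascending (WSPT): [(3, 5), (3, 5), (10, 5), (7, 3), (7, 3), (4, 1)]
Compute weighted completion times:
  Job (p=3,w=5): C=3, w*C=5*3=15
  Job (p=3,w=5): C=6, w*C=5*6=30
  Job (p=10,w=5): C=16, w*C=5*16=80
  Job (p=7,w=3): C=23, w*C=3*23=69
  Job (p=7,w=3): C=30, w*C=3*30=90
  Job (p=4,w=1): C=34, w*C=1*34=34
Total weighted completion time = 318

318


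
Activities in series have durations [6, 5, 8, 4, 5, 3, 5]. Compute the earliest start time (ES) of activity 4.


Activity 4 starts after activities 1 through 3 complete.
Predecessor durations: [6, 5, 8]
ES = 6 + 5 + 8 = 19

19


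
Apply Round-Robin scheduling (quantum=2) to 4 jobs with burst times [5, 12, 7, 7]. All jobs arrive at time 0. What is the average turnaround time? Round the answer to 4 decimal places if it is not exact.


Time quantum = 2
Execution trace:
  J1 runs 2 units, time = 2
  J2 runs 2 units, time = 4
  J3 runs 2 units, time = 6
  J4 runs 2 units, time = 8
  J1 runs 2 units, time = 10
  J2 runs 2 units, time = 12
  J3 runs 2 units, time = 14
  J4 runs 2 units, time = 16
  J1 runs 1 units, time = 17
  J2 runs 2 units, time = 19
  J3 runs 2 units, time = 21
  J4 runs 2 units, time = 23
  J2 runs 2 units, time = 25
  J3 runs 1 units, time = 26
  J4 runs 1 units, time = 27
  J2 runs 2 units, time = 29
  J2 runs 2 units, time = 31
Finish times: [17, 31, 26, 27]
Average turnaround = 101/4 = 25.25

25.25


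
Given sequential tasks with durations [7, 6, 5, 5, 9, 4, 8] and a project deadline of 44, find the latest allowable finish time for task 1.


LF(activity 1) = deadline - sum of successor durations
Successors: activities 2 through 7 with durations [6, 5, 5, 9, 4, 8]
Sum of successor durations = 37
LF = 44 - 37 = 7

7


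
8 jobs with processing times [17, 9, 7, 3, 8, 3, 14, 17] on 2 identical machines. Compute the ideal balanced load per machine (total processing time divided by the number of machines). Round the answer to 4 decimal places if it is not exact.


Total processing time = 17 + 9 + 7 + 3 + 8 + 3 + 14 + 17 = 78
Number of machines = 2
Ideal balanced load = 78 / 2 = 39.0

39.0


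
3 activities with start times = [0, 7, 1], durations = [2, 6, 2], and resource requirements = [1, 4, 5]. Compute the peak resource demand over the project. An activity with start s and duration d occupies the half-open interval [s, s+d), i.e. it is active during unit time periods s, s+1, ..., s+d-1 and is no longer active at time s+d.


Each activity i is active on [start_i, start_i + duration_i).
Compute total resource usage per time slot:
  t=0: active resources = [1], total = 1
  t=1: active resources = [1, 5], total = 6
  t=2: active resources = [5], total = 5
  t=3: active resources = [], total = 0
  t=4: active resources = [], total = 0
  t=5: active resources = [], total = 0
  t=6: active resources = [], total = 0
  t=7: active resources = [4], total = 4
  t=8: active resources = [4], total = 4
  t=9: active resources = [4], total = 4
  t=10: active resources = [4], total = 4
  t=11: active resources = [4], total = 4
  t=12: active resources = [4], total = 4
Peak resource demand = 6

6


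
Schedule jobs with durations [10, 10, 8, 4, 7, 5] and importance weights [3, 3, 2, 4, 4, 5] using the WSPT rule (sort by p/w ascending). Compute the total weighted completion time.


Compute p/w ratios and sort ascending (WSPT): [(4, 4), (5, 5), (7, 4), (10, 3), (10, 3), (8, 2)]
Compute weighted completion times:
  Job (p=4,w=4): C=4, w*C=4*4=16
  Job (p=5,w=5): C=9, w*C=5*9=45
  Job (p=7,w=4): C=16, w*C=4*16=64
  Job (p=10,w=3): C=26, w*C=3*26=78
  Job (p=10,w=3): C=36, w*C=3*36=108
  Job (p=8,w=2): C=44, w*C=2*44=88
Total weighted completion time = 399

399


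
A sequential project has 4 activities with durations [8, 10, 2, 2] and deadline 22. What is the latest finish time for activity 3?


LF(activity 3) = deadline - sum of successor durations
Successors: activities 4 through 4 with durations [2]
Sum of successor durations = 2
LF = 22 - 2 = 20

20
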